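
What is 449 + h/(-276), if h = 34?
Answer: 61945/138 ≈ 448.88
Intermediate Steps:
449 + h/(-276) = 449 + 34/(-276) = 449 + 34*(-1/276) = 449 - 17/138 = 61945/138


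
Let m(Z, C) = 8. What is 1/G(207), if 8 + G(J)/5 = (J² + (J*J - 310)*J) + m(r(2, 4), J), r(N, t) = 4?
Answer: 1/44242110 ≈ 2.2603e-8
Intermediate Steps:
G(J) = 5*J² + 5*J*(-310 + J²) (G(J) = -40 + 5*((J² + (J*J - 310)*J) + 8) = -40 + 5*((J² + (J² - 310)*J) + 8) = -40 + 5*((J² + (-310 + J²)*J) + 8) = -40 + 5*((J² + J*(-310 + J²)) + 8) = -40 + 5*(8 + J² + J*(-310 + J²)) = -40 + (40 + 5*J² + 5*J*(-310 + J²)) = 5*J² + 5*J*(-310 + J²))
1/G(207) = 1/(5*207*(-310 + 207 + 207²)) = 1/(5*207*(-310 + 207 + 42849)) = 1/(5*207*42746) = 1/44242110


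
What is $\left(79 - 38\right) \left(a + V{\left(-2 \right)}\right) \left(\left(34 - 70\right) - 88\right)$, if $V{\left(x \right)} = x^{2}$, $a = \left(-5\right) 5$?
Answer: $106764$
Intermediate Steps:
$a = -25$
$\left(79 - 38\right) \left(a + V{\left(-2 \right)}\right) \left(\left(34 - 70\right) - 88\right) = \left(79 - 38\right) \left(-25 + \left(-2\right)^{2}\right) \left(\left(34 - 70\right) - 88\right) = 41 \left(-25 + 4\right) \left(\left(34 - 70\right) - 88\right) = 41 \left(-21\right) \left(-36 - 88\right) = \left(-861\right) \left(-124\right) = 106764$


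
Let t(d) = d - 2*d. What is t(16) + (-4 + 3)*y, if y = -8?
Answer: -8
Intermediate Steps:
t(d) = -d
t(16) + (-4 + 3)*y = -1*16 + (-4 + 3)*(-8) = -16 - 1*(-8) = -16 + 8 = -8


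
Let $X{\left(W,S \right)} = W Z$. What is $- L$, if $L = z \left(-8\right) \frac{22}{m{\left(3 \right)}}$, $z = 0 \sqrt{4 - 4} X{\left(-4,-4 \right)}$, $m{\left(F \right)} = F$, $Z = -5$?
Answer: $0$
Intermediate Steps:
$X{\left(W,S \right)} = - 5 W$ ($X{\left(W,S \right)} = W \left(-5\right) = - 5 W$)
$z = 0$ ($z = 0 \sqrt{4 - 4} \left(\left(-5\right) \left(-4\right)\right) = 0 \sqrt{0} \cdot 20 = 0 \cdot 0 \cdot 20 = 0 \cdot 20 = 0$)
$L = 0$ ($L = 0 \left(-8\right) \frac{22}{3} = 0 \cdot 22 \cdot \frac{1}{3} = 0 \cdot \frac{22}{3} = 0$)
$- L = \left(-1\right) 0 = 0$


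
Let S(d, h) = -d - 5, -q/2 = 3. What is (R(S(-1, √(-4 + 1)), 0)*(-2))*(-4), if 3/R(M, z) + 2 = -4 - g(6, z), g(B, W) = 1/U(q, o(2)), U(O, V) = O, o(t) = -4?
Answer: -144/35 ≈ -4.1143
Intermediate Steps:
q = -6 (q = -2*3 = -6)
g(B, W) = -⅙ (g(B, W) = 1/(-6) = -⅙)
S(d, h) = -5 - d
R(M, z) = -18/35 (R(M, z) = 3/(-2 + (-4 - 1*(-⅙))) = 3/(-2 + (-4 + ⅙)) = 3/(-2 - 23/6) = 3/(-35/6) = 3*(-6/35) = -18/35)
(R(S(-1, √(-4 + 1)), 0)*(-2))*(-4) = -18/35*(-2)*(-4) = (36/35)*(-4) = -144/35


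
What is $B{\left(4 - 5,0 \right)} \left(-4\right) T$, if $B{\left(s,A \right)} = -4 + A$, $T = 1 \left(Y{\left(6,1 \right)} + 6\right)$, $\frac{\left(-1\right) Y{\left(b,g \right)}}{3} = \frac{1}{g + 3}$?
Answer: $84$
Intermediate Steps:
$Y{\left(b,g \right)} = - \frac{3}{3 + g}$ ($Y{\left(b,g \right)} = - \frac{3}{g + 3} = - \frac{3}{3 + g}$)
$T = \frac{21}{4}$ ($T = 1 \left(- \frac{3}{3 + 1} + 6\right) = 1 \left(- \frac{3}{4} + 6\right) = 1 \cdot \frac{21}{4} = \frac{21}{4} \approx 5.25$)
$B{\left(4 - 5,0 \right)} \left(-4\right) T = \left(-4 + 0\right) \left(-4\right) \frac{21}{4} = \left(-4\right) \left(-4\right) \frac{21}{4} = 16 \cdot \frac{21}{4} = 84$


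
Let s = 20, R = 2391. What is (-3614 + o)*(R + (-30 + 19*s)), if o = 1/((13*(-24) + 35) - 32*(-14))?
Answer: -1693918813/171 ≈ -9.9060e+6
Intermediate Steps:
o = 1/171 (o = 1/((-312 + 35) + 448) = 1/(-277 + 448) = 1/171 ≈ 0.0058480)
(-3614 + o)*(R + (-30 + 19*s)) = (-3614 + 1/171)*(2391 + (-30 + 19*20)) = -617993*(2391 + (-30 + 380))/171 = -617993*(2391 + 350)/171 = -617993/171*2741 = -1693918813/171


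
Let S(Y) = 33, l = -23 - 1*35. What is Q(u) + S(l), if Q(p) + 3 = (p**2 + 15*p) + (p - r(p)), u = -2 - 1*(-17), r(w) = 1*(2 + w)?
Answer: 478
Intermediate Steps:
r(w) = 2 + w
l = -58 (l = -23 - 35 = -58)
u = 15 (u = -2 + 17 = 15)
Q(p) = -5 + p**2 + 15*p (Q(p) = -3 + ((p**2 + 15*p) + (p - (2 + p))) = -3 + ((p**2 + 15*p) + (p + (-2 - p))) = -3 + ((p**2 + 15*p) - 2) = -3 + (-2 + p**2 + 15*p) = -5 + p**2 + 15*p)
Q(u) + S(l) = (-5 + 15**2 + 15*15) + 33 = (-5 + 225 + 225) + 33 = 445 + 33 = 478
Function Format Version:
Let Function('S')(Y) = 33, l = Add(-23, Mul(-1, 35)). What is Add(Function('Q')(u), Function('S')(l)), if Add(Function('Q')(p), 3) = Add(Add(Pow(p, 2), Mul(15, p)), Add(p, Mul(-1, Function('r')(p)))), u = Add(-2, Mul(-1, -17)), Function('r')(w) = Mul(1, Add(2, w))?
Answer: 478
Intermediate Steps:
Function('r')(w) = Add(2, w)
l = -58 (l = Add(-23, -35) = -58)
u = 15 (u = Add(-2, 17) = 15)
Function('Q')(p) = Add(-5, Pow(p, 2), Mul(15, p)) (Function('Q')(p) = Add(-3, Add(Add(Pow(p, 2), Mul(15, p)), Add(p, Mul(-1, Add(2, p))))) = Add(-3, Add(Add(Pow(p, 2), Mul(15, p)), Add(p, Add(-2, Mul(-1, p))))) = Add(-3, Add(Add(Pow(p, 2), Mul(15, p)), -2)) = Add(-3, Add(-2, Pow(p, 2), Mul(15, p))) = Add(-5, Pow(p, 2), Mul(15, p)))
Add(Function('Q')(u), Function('S')(l)) = Add(Add(-5, Pow(15, 2), Mul(15, 15)), 33) = Add(Add(-5, 225, 225), 33) = Add(445, 33) = 478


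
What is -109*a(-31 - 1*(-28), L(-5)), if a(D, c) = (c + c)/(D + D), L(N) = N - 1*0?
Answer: -545/3 ≈ -181.67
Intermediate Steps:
L(N) = N (L(N) = N + 0 = N)
a(D, c) = c/D (a(D, c) = (2*c)/((2*D)) = (2*c)*(1/(2*D)) = c/D)
-109*a(-31 - 1*(-28), L(-5)) = -(-545)/(-31 - 1*(-28)) = -(-545)/(-31 + 28) = -(-545)/(-3) = -(-545)*(-1)/3 = -109*5/3 = -545/3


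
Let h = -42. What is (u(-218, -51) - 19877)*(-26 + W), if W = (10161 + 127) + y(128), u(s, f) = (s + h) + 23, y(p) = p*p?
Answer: -535957644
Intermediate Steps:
y(p) = p²
u(s, f) = -19 + s (u(s, f) = (s - 42) + 23 = (-42 + s) + 23 = -19 + s)
W = 26672 (W = (10161 + 127) + 128² = 10288 + 16384 = 26672)
(u(-218, -51) - 19877)*(-26 + W) = ((-19 - 218) - 19877)*(-26 + 26672) = (-237 - 19877)*26646 = -20114*26646 = -535957644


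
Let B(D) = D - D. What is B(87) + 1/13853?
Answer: 1/13853 ≈ 7.2187e-5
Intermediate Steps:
B(D) = 0
B(87) + 1/13853 = 0 + 1/13853 = 1/13853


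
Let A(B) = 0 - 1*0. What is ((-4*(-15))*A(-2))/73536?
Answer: 0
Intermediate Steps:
A(B) = 0 (A(B) = 0 + 0 = 0)
((-4*(-15))*A(-2))/73536 = (-4*(-15)*0)/73536 = (60*0)*(1/73536) = 0*(1/73536) = 0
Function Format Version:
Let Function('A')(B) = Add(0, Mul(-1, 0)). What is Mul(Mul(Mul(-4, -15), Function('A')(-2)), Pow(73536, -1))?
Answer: 0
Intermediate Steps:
Function('A')(B) = 0 (Function('A')(B) = Add(0, 0) = 0)
Mul(Mul(Mul(-4, -15), Function('A')(-2)), Pow(73536, -1)) = Mul(Mul(Mul(-4, -15), 0), Pow(73536, -1)) = Mul(Mul(60, 0), Rational(1, 73536)) = Mul(0, Rational(1, 73536)) = 0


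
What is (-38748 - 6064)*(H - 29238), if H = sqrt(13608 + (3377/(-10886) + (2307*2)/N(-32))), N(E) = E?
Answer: 1310213256 - 11203*sqrt(6381969137741)/5443 ≈ 1.3050e+9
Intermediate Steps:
H = sqrt(6381969137741)/21772 (H = sqrt(13608 + (3377/(-10886) + (2307*2)/(-32))) = sqrt(13608 + (3377*(-1/10886) + 4614*(-1/32))) = sqrt(13608 + (-3377/10886 - 2307/16)) = sqrt(13608 - 12584017/87088) = sqrt(1172509487/87088) = sqrt(6381969137741)/21772 ≈ 116.03)
(-38748 - 6064)*(H - 29238) = (-38748 - 6064)*(sqrt(6381969137741)/21772 - 29238) = -44812*(-29238 + sqrt(6381969137741)/21772) = 1310213256 - 11203*sqrt(6381969137741)/5443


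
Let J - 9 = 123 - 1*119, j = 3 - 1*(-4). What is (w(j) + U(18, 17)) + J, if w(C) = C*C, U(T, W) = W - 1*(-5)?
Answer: 84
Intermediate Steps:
U(T, W) = 5 + W (U(T, W) = W + 5 = 5 + W)
j = 7 (j = 3 + 4 = 7)
w(C) = C²
J = 13 (J = 9 + (123 - 1*119) = 9 + (123 - 119) = 9 + 4 = 13)
(w(j) + U(18, 17)) + J = (7² + (5 + 17)) + 13 = (49 + 22) + 13 = 71 + 13 = 84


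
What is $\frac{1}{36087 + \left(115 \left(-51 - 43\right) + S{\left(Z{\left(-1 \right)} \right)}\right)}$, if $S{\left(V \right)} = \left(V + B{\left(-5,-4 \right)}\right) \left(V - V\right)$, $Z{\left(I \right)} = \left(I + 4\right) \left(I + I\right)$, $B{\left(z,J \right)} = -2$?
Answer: $\frac{1}{25277} \approx 3.9562 \cdot 10^{-5}$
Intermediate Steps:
$Z{\left(I \right)} = 2 I \left(4 + I\right)$ ($Z{\left(I \right)} = \left(4 + I\right) 2 I = 2 I \left(4 + I\right)$)
$S{\left(V \right)} = 0$ ($S{\left(V \right)} = \left(V - 2\right) \left(V - V\right) = \left(-2 + V\right) 0 = 0$)
$\frac{1}{36087 + \left(115 \left(-51 - 43\right) + S{\left(Z{\left(-1 \right)} \right)}\right)} = \frac{1}{36087 + \left(115 \left(-51 - 43\right) + 0\right)} = \frac{1}{36087 + \left(115 \left(-94\right) + 0\right)} = \frac{1}{36087 + \left(-10810 + 0\right)} = \frac{1}{36087 - 10810} = \frac{1}{25277}$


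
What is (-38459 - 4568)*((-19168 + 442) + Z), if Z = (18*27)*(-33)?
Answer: 1495790628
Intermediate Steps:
Z = -16038 (Z = 486*(-33) = -16038)
(-38459 - 4568)*((-19168 + 442) + Z) = (-38459 - 4568)*((-19168 + 442) - 16038) = -43027*(-18726 - 16038) = -43027*(-34764) = 1495790628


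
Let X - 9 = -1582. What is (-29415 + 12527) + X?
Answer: -18461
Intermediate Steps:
X = -1573 (X = 9 - 1582 = -1573)
(-29415 + 12527) + X = (-29415 + 12527) - 1573 = -16888 - 1573 = -18461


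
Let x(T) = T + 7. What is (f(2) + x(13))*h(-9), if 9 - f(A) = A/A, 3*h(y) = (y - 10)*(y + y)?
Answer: 3192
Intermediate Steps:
x(T) = 7 + T
h(y) = 2*y*(-10 + y)/3 (h(y) = ((y - 10)*(y + y))/3 = ((-10 + y)*(2*y))/3 = (2*y*(-10 + y))/3 = 2*y*(-10 + y)/3)
f(A) = 8 (f(A) = 9 - A/A = 9 - 1*1 = 9 - 1 = 8)
(f(2) + x(13))*h(-9) = (8 + (7 + 13))*((2/3)*(-9)*(-10 - 9)) = (8 + 20)*((2/3)*(-9)*(-19)) = 28*114 = 3192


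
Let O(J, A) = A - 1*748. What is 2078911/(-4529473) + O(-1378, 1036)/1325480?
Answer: -2037167503/4440625645 ≈ -0.45876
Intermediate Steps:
O(J, A) = -748 + A (O(J, A) = A - 748 = -748 + A)
2078911/(-4529473) + O(-1378, 1036)/1325480 = 2078911/(-4529473) + (-748 + 1036)/1325480 = 2078911*(-1/4529473) + 288*(1/1325480) = -2078911/4529473 + 36/165685 = -2037167503/4440625645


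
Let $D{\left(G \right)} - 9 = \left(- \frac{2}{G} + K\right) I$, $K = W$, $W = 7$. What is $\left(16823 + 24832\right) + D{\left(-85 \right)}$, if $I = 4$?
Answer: $\frac{3543828}{85} \approx 41692.0$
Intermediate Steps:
$K = 7$
$D{\left(G \right)} = 37 - \frac{8}{G}$ ($D{\left(G \right)} = 9 + \left(- \frac{2}{G} + 7\right) 4 = 9 + \left(7 - \frac{2}{G}\right) 4 = 9 + \left(28 - \frac{8}{G}\right) = 37 - \frac{8}{G}$)
$\left(16823 + 24832\right) + D{\left(-85 \right)} = \left(16823 + 24832\right) + \left(37 - \frac{8}{-85}\right) = 41655 + \left(37 - - \frac{8}{85}\right) = 41655 + \left(37 + \frac{8}{85}\right) = 41655 + \frac{3153}{85} = \frac{3543828}{85}$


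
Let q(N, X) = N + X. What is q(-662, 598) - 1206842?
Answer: -1206906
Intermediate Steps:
q(-662, 598) - 1206842 = (-662 + 598) - 1206842 = -64 - 1206842 = -1206906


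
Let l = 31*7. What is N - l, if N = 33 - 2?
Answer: -186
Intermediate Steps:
N = 31
l = 217
N - l = 31 - 1*217 = 31 - 217 = -186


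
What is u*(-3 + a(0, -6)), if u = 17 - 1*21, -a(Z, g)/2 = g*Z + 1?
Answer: 20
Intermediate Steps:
a(Z, g) = -2 - 2*Z*g (a(Z, g) = -2*(g*Z + 1) = -2*(Z*g + 1) = -2*(1 + Z*g) = -2 - 2*Z*g)
u = -4 (u = 17 - 21 = -4)
u*(-3 + a(0, -6)) = -4*(-3 + (-2 - 2*0*(-6))) = -4*(-3 + (-2 + 0)) = -4*(-3 - 2) = -4*(-5) = 20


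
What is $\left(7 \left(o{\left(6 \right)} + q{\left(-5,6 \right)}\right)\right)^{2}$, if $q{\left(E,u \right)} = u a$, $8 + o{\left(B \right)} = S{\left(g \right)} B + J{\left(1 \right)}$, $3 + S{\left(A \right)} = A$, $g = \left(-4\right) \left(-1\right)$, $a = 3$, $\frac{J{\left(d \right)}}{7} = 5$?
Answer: $127449$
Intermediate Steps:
$J{\left(d \right)} = 35$ ($J{\left(d \right)} = 7 \cdot 5 = 35$)
$g = 4$
$S{\left(A \right)} = -3 + A$
$o{\left(B \right)} = 27 + B$ ($o{\left(B \right)} = -8 + \left(\left(-3 + 4\right) B + 35\right) = -8 + \left(1 B + 35\right) = -8 + \left(B + 35\right) = -8 + \left(35 + B\right) = 27 + B$)
$q{\left(E,u \right)} = 3 u$ ($q{\left(E,u \right)} = u 3 = 3 u$)
$\left(7 \left(o{\left(6 \right)} + q{\left(-5,6 \right)}\right)\right)^{2} = \left(7 \left(\left(27 + 6\right) + 3 \cdot 6\right)\right)^{2} = \left(7 \left(33 + 18\right)\right)^{2} = \left(7 \cdot 51\right)^{2} = 357^{2} = 127449$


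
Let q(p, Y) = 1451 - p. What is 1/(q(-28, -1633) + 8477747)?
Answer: 1/8479226 ≈ 1.1794e-7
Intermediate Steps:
1/(q(-28, -1633) + 8477747) = 1/((1451 - 1*(-28)) + 8477747) = 1/((1451 + 28) + 8477747) = 1/(1479 + 8477747) = 1/8479226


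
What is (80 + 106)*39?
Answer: 7254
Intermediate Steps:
(80 + 106)*39 = 186*39 = 7254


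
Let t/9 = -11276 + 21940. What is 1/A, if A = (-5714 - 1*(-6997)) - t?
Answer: -1/94693 ≈ -1.0560e-5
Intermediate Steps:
t = 95976 (t = 9*(-11276 + 21940) = 9*10664 = 95976)
A = -94693 (A = (-5714 - 1*(-6997)) - 1*95976 = (-5714 + 6997) - 95976 = 1283 - 95976 = -94693)
1/A = 1/(-94693) = -1/94693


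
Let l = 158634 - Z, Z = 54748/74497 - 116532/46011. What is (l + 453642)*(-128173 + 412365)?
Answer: 198810611664087540352/1142560489 ≈ 1.7400e+11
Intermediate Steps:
Z = -2054091392/1142560489 (Z = 54748*(1/74497) - 116532*1/46011 = 54748/74497 - 38844/15337 = -2054091392/1142560489 ≈ -1.7978)
l = 181250994703418/1142560489 (l = 158634 - 1*(-2054091392/1142560489) = 158634 + 2054091392/1142560489 = 181250994703418/1142560489 ≈ 1.5864e+5)
(l + 453642)*(-128173 + 412365) = (181250994703418/1142560489 + 453642)*(-128173 + 412365) = (699564420054356/1142560489)*284192 = 198810611664087540352/1142560489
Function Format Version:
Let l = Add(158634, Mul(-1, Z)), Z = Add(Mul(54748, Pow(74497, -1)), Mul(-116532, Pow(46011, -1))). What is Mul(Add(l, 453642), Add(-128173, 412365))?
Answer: Rational(198810611664087540352, 1142560489) ≈ 1.7400e+11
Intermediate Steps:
Z = Rational(-2054091392, 1142560489) (Z = Add(Mul(54748, Rational(1, 74497)), Mul(-116532, Rational(1, 46011))) = Add(Rational(54748, 74497), Rational(-38844, 15337)) = Rational(-2054091392, 1142560489) ≈ -1.7978)
l = Rational(181250994703418, 1142560489) (l = Add(158634, Mul(-1, Rational(-2054091392, 1142560489))) = Add(158634, Rational(2054091392, 1142560489)) = Rational(181250994703418, 1142560489) ≈ 1.5864e+5)
Mul(Add(l, 453642), Add(-128173, 412365)) = Mul(Add(Rational(181250994703418, 1142560489), 453642), Add(-128173, 412365)) = Mul(Rational(699564420054356, 1142560489), 284192) = Rational(198810611664087540352, 1142560489)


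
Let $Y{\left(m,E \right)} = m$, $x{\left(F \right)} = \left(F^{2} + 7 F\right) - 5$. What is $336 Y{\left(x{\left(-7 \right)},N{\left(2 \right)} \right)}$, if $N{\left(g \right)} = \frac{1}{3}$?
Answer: $-1680$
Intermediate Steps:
$N{\left(g \right)} = \frac{1}{3}$
$x{\left(F \right)} = -5 + F^{2} + 7 F$
$336 Y{\left(x{\left(-7 \right)},N{\left(2 \right)} \right)} = 336 \left(-5 + \left(-7\right)^{2} + 7 \left(-7\right)\right) = 336 \left(-5 + 49 - 49\right) = 336 \left(-5\right) = -1680$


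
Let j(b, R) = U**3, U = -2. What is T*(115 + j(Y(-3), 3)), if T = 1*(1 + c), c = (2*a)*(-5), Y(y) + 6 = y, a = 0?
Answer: 107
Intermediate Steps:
Y(y) = -6 + y
c = 0 (c = (2*0)*(-5) = 0*(-5) = 0)
T = 1 (T = 1*(1 + 0) = 1*1 = 1)
j(b, R) = -8 (j(b, R) = (-2)**3 = -8)
T*(115 + j(Y(-3), 3)) = 1*(115 - 8) = 1*107 = 107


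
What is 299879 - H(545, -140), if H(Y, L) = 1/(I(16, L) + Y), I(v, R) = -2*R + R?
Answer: 205417114/685 ≈ 2.9988e+5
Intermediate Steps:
I(v, R) = -R
H(Y, L) = 1/(Y - L) (H(Y, L) = 1/(-L + Y) = 1/(Y - L))
299879 - H(545, -140) = 299879 - (-1)/(-140 - 1*545) = 299879 - (-1)/(-140 - 545) = 299879 - (-1)/(-685) = 299879 - (-1)*(-1)/685 = 299879 - 1*1/685 = 299879 - 1/685 = 205417114/685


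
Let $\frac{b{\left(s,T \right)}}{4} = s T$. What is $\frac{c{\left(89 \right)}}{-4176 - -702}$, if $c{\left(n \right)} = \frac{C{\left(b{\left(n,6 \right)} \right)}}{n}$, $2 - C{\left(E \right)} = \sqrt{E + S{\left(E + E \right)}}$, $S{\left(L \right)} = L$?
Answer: $- \frac{1}{154593} + \frac{\sqrt{178}}{51531} \approx 0.00025244$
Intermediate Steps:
$b{\left(s,T \right)} = 4 T s$ ($b{\left(s,T \right)} = 4 s T = 4 T s$)
$C{\left(E \right)} = 2 - \sqrt{3} \sqrt{E}$ ($C{\left(E \right)} = 2 - \sqrt{E + \left(E + E\right)} = 2 - \sqrt{E + 2 E} = 2 - \sqrt{3 E} = 2 - \sqrt{3} \sqrt{E}$)
$c{\left(n \right)} = \frac{2 - 6 \sqrt{2} \sqrt{n}}{n}$ ($c{\left(n \right)} = \frac{2 - \sqrt{3} \sqrt{4 \cdot 6 n}}{n} = \frac{2 - \sqrt{3} \sqrt{24 n}}{n} = \frac{2 - \sqrt{3} \cdot 2 \sqrt{6} \sqrt{n}}{n} = \frac{2 - 6 \sqrt{2} \sqrt{n}}{n}$)
$\frac{c{\left(89 \right)}}{-4176 - -702} = \frac{2 \cdot \frac{1}{89} \left(1 - 3 \sqrt{2} \sqrt{89}\right)}{-4176 - -702} = \frac{2 \cdot \frac{1}{89} \left(1 - 3 \sqrt{178}\right)}{-4176 + 702} = \frac{\frac{2}{89} - \frac{6 \sqrt{178}}{89}}{-3474} = \left(\frac{2}{89} - \frac{6 \sqrt{178}}{89}\right) \left(- \frac{1}{3474}\right) = - \frac{1}{154593} + \frac{\sqrt{178}}{51531}$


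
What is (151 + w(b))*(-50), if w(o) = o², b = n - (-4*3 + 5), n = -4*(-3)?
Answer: -25600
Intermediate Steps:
n = 12
b = 19 (b = 12 - (-4*3 + 5) = 12 - (-12 + 5) = 12 - 1*(-7) = 12 + 7 = 19)
(151 + w(b))*(-50) = (151 + 19²)*(-50) = (151 + 361)*(-50) = 512*(-50) = -25600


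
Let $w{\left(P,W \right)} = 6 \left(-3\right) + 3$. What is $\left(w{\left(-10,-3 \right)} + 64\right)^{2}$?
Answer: $2401$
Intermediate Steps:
$w{\left(P,W \right)} = -15$ ($w{\left(P,W \right)} = -18 + 3 = -15$)
$\left(w{\left(-10,-3 \right)} + 64\right)^{2} = \left(-15 + 64\right)^{2} = 49^{2} = 2401$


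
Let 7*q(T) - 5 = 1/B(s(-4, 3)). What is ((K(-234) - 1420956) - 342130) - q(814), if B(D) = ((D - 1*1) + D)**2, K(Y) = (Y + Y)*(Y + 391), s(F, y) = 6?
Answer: -1555568620/847 ≈ -1.8366e+6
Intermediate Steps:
K(Y) = 2*Y*(391 + Y) (K(Y) = (2*Y)*(391 + Y) = 2*Y*(391 + Y))
B(D) = (-1 + 2*D)**2 (B(D) = ((D - 1) + D)**2 = ((-1 + D) + D)**2 = (-1 + 2*D)**2)
q(T) = 606/847 (q(T) = 5/7 + 1/(7*((-1 + 2*6)**2)) = 5/7 + 1/(7*((-1 + 12)**2)) = 5/7 + 1/(7*(11**2)) = 5/7 + (1/7)/121 = 5/7 + (1/7)*(1/121) = 5/7 + 1/847 = 606/847)
((K(-234) - 1420956) - 342130) - q(814) = ((2*(-234)*(391 - 234) - 1420956) - 342130) - 1*606/847 = ((2*(-234)*157 - 1420956) - 342130) - 606/847 = ((-73476 - 1420956) - 342130) - 606/847 = (-1494432 - 342130) - 606/847 = -1836562 - 606/847 = -1555568620/847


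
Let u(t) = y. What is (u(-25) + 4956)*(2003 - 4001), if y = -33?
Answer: -9836154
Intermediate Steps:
u(t) = -33
(u(-25) + 4956)*(2003 - 4001) = (-33 + 4956)*(2003 - 4001) = 4923*(-1998) = -9836154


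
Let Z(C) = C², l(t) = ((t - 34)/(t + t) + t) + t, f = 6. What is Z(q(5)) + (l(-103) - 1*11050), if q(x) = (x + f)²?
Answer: 697447/206 ≈ 3385.7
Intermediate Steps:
l(t) = 2*t + (-34 + t)/(2*t) (l(t) = ((-34 + t)/((2*t)) + t) + t = ((-34 + t)*(1/(2*t)) + t) + t = ((-34 + t)/(2*t) + t) + t = (t + (-34 + t)/(2*t)) + t = 2*t + (-34 + t)/(2*t))
q(x) = (6 + x)² (q(x) = (x + 6)² = (6 + x)²)
Z(q(5)) + (l(-103) - 1*11050) = ((6 + 5)²)² + ((½ - 17/(-103) + 2*(-103)) - 1*11050) = (11²)² + ((½ - 17*(-1/103) - 206) - 11050) = 121² + ((½ + 17/103 - 206) - 11050) = 14641 + (-42299/206 - 11050) = 14641 - 2318599/206 = 697447/206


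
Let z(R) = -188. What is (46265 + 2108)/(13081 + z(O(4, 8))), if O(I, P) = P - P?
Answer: 48373/12893 ≈ 3.7519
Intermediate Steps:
O(I, P) = 0
(46265 + 2108)/(13081 + z(O(4, 8))) = (46265 + 2108)/(13081 - 188) = 48373/12893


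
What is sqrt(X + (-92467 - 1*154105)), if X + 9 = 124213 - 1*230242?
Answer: I*sqrt(352610) ≈ 593.81*I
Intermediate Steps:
X = -106038 (X = -9 + (124213 - 1*230242) = -9 + (124213 - 230242) = -9 - 106029 = -106038)
sqrt(X + (-92467 - 1*154105)) = sqrt(-106038 + (-92467 - 1*154105)) = sqrt(-106038 + (-92467 - 154105)) = sqrt(-106038 - 246572) = sqrt(-352610) = I*sqrt(352610)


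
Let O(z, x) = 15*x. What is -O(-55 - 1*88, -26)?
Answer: 390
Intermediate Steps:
-O(-55 - 1*88, -26) = -15*(-26) = -1*(-390) = 390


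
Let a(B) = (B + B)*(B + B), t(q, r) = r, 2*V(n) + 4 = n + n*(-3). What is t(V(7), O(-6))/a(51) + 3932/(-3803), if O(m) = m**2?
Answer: -1132545/1099067 ≈ -1.0305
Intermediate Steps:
V(n) = -2 - n (V(n) = -2 + (n + n*(-3))/2 = -2 + (n - 3*n)/2 = -2 + (-2*n)/2 = -2 - n)
a(B) = 4*B**2 (a(B) = (2*B)*(2*B) = 4*B**2)
t(V(7), O(-6))/a(51) + 3932/(-3803) = (-6)**2/((4*51**2)) + 3932/(-3803) = 36/((4*2601)) + 3932*(-1/3803) = 36/10404 - 3932/3803 = 36*(1/10404) - 3932/3803 = 1/289 - 3932/3803 = -1132545/1099067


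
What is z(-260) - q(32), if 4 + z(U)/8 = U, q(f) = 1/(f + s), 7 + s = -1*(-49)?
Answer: -156289/74 ≈ -2112.0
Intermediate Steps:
s = 42 (s = -7 - 1*(-49) = -7 + 49 = 42)
q(f) = 1/(42 + f) (q(f) = 1/(f + 42) = 1/(42 + f))
z(U) = -32 + 8*U
z(-260) - q(32) = (-32 + 8*(-260)) - 1/(42 + 32) = (-32 - 2080) - 1/74 = -2112 - 1*1/74 = -2112 - 1/74 = -156289/74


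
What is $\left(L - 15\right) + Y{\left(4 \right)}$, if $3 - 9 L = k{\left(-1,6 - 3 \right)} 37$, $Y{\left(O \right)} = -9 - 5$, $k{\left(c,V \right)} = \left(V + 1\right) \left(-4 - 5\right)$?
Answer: $\frac{358}{3} \approx 119.33$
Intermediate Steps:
$k{\left(c,V \right)} = -9 - 9 V$ ($k{\left(c,V \right)} = \left(1 + V\right) \left(-9\right) = -9 - 9 V$)
$Y{\left(O \right)} = -14$ ($Y{\left(O \right)} = -9 - 5 = -14$)
$L = \frac{445}{3}$ ($L = \frac{1}{3} - \frac{\left(-9 - 9 \left(6 - 3\right)\right) 37}{9} = \frac{1}{3} - \frac{\left(-9 - 27\right) 37}{9} = \frac{1}{3} - \frac{\left(-36\right) 37}{9} = \frac{1}{3} - -148 = \frac{1}{3} + 148 = \frac{445}{3} \approx 148.33$)
$\left(L - 15\right) + Y{\left(4 \right)} = \left(\frac{445}{3} - 15\right) - 14 = \frac{400}{3} - 14 = \frac{358}{3}$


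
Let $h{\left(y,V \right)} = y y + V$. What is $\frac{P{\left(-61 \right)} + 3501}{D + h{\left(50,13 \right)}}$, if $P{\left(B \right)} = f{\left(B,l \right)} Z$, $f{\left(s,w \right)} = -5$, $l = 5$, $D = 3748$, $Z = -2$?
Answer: $\frac{3511}{6261} \approx 0.56077$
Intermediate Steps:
$h{\left(y,V \right)} = V + y^{2}$ ($h{\left(y,V \right)} = y^{2} + V = V + y^{2}$)
$P{\left(B \right)} = 10$ ($P{\left(B \right)} = \left(-5\right) \left(-2\right) = 10$)
$\frac{P{\left(-61 \right)} + 3501}{D + h{\left(50,13 \right)}} = \frac{10 + 3501}{3748 + \left(13 + 50^{2}\right)} = \frac{3511}{3748 + \left(13 + 2500\right)} = \frac{3511}{3748 + 2513} = \frac{3511}{6261}$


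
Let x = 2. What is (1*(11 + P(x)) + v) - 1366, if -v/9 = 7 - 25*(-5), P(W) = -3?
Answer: -2546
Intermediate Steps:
v = -1188 (v = -9*(7 - 25*(-5)) = -9*(7 + 125) = -9*132 = -1188)
(1*(11 + P(x)) + v) - 1366 = (1*(11 - 3) - 1188) - 1366 = (1*8 - 1188) - 1366 = (8 - 1188) - 1366 = -1180 - 1366 = -2546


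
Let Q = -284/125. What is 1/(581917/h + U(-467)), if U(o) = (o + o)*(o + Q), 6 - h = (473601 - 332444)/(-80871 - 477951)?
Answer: 436761125/232080924773784 ≈ 1.8819e-6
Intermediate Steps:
h = 3494089/558822 (h = 6 - (473601 - 332444)/(-80871 - 477951) = 6 - 141157/(-558822) = 6 - 141157*(-1)/558822 = 6 - 1*(-141157/558822) = 6 + 141157/558822 = 3494089/558822 ≈ 6.2526)
Q = -284/125 (Q = -284*1/125 = -284/125 ≈ -2.2720)
U(o) = 2*o*(-284/125 + o) (U(o) = (o + o)*(o - 284/125) = (2*o)*(-284/125 + o) = 2*o*(-284/125 + o))
1/(581917/h + U(-467)) = 1/(581917/(3494089/558822) + (2/125)*(-467)*(-284 + 125*(-467))) = 1/(581917*(558822/3494089) + (2/125)*(-467)*(-284 - 58375)) = 1/(325188021774/3494089 + (2/125)*(-467)*(-58659)) = 1/(325188021774/3494089 + 54787506/125) = 1/(232080924773784/436761125) = 436761125/232080924773784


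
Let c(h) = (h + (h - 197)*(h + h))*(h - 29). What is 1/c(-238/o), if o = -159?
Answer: 4019679/64539436514 ≈ 6.2283e-5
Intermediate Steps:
c(h) = (-29 + h)*(h + 2*h*(-197 + h)) (c(h) = (h + (-197 + h)*(2*h))*(-29 + h) = (h + 2*h*(-197 + h))*(-29 + h) = (-29 + h)*(h + 2*h*(-197 + h)))
1/c(-238/o) = 1/((-238/(-159))*(11397 - (-107338)/(-159) + 2*(-238/(-159))²)) = 1/((-238*(-1/159))*(11397 - (-107338)*(-1)/159 + 2*(-238*(-1/159))²)) = 1/(238*(11397 - 451*238/159 + 2*(238/159)²)/159) = 1/(238*(11397 - 107338/159 + 2*(56644/25281))/159) = 1/(238*(11397 - 107338/159 + 113288/25281)/159) = 1/((238/159)*(271174103/25281)) = 1/(64539436514/4019679) = 4019679/64539436514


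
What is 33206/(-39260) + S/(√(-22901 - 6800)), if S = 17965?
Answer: -16603/19630 - 17965*I*√29701/29701 ≈ -0.8458 - 104.24*I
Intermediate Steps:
33206/(-39260) + S/(√(-22901 - 6800)) = 33206/(-39260) + 17965/(√(-22901 - 6800)) = 33206*(-1/39260) + 17965/(√(-29701)) = -16603/19630 + 17965/((I*√29701)) = -16603/19630 + 17965*(-I*√29701/29701) = -16603/19630 - 17965*I*√29701/29701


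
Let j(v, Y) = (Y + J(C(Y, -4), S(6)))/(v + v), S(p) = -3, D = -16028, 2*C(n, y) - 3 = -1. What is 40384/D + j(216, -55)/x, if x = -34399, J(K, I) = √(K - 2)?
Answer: -150030054943/59545494576 - I/14860368 ≈ -2.5196 - 6.7293e-8*I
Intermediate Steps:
C(n, y) = 1 (C(n, y) = 3/2 + (½)*(-1) = 3/2 - ½ = 1)
J(K, I) = √(-2 + K)
j(v, Y) = (I + Y)/(2*v) (j(v, Y) = (Y + √(-2 + 1))/(v + v) = (Y + √(-1))/((2*v)) = (Y + I)*(1/(2*v)) = (I + Y)*(1/(2*v)) = (I + Y)/(2*v))
40384/D + j(216, -55)/x = 40384/(-16028) + ((½)*(I - 55)/216)/(-34399) = 40384*(-1/16028) + ((½)*(1/216)*(-55 + I))*(-1/34399) = -10096/4007 + (-55/432 + I/432)*(-1/34399) = -10096/4007 + (55/14860368 - I/14860368) = -150030054943/59545494576 - I/14860368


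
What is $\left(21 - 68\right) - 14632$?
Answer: $-14679$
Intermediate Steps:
$\left(21 - 68\right) - 14632 = -47 - 14632 = -14679$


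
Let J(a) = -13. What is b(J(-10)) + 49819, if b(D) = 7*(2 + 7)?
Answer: 49882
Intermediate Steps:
b(D) = 63 (b(D) = 7*9 = 63)
b(J(-10)) + 49819 = 63 + 49819 = 49882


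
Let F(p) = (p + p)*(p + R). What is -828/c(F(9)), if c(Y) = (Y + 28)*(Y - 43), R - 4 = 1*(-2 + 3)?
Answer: -207/14630 ≈ -0.014149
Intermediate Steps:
R = 5 (R = 4 + 1*(-2 + 3) = 4 + 1*1 = 4 + 1 = 5)
F(p) = 2*p*(5 + p) (F(p) = (p + p)*(p + 5) = (2*p)*(5 + p) = 2*p*(5 + p))
c(Y) = (-43 + Y)*(28 + Y) (c(Y) = (28 + Y)*(-43 + Y) = (-43 + Y)*(28 + Y))
-828/c(F(9)) = -828/(-1204 + (2*9*(5 + 9))² - 30*9*(5 + 9)) = -828/(-1204 + (2*9*14)² - 30*9*14) = -828/(-1204 + 252² - 15*252) = -828/(-1204 + 63504 - 3780) = -828/58520 = -828*1/58520 = -207/14630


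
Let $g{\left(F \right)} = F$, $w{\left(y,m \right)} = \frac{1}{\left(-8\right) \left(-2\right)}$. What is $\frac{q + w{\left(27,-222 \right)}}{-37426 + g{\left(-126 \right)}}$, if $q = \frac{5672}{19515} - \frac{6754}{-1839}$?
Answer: $- \frac{256849997}{2395856654080} \approx -0.00010721$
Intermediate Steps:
$w{\left(y,m \right)} = \frac{1}{16}$
$q = \frac{15803902}{3987565}$ ($q = 5672 \cdot \frac{1}{19515} - - \frac{6754}{1839} = \frac{5672}{19515} + \frac{6754}{1839} = \frac{15803902}{3987565} \approx 3.9633$)
$\frac{q + w{\left(27,-222 \right)}}{-37426 + g{\left(-126 \right)}} = \frac{\frac{15803902}{3987565} + \frac{1}{16}}{-37426 - 126} = \frac{256849997}{63801040 \left(-37552\right)} = \frac{256849997}{63801040} \left(- \frac{1}{37552}\right) = - \frac{256849997}{2395856654080}$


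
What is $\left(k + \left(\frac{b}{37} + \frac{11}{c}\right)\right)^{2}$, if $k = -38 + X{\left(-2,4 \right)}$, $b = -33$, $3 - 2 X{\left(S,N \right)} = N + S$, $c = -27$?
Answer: $\frac{6009505441}{3992004} \approx 1505.4$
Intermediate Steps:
$X{\left(S,N \right)} = \frac{3}{2} - \frac{N}{2} - \frac{S}{2}$ ($X{\left(S,N \right)} = \frac{3}{2} - \frac{N + S}{2} = \frac{3}{2} - \left(\frac{N}{2} + \frac{S}{2}\right) = \frac{3}{2} - \frac{N}{2} - \frac{S}{2}$)
$k = - \frac{75}{2}$ ($k = -38 - - \frac{1}{2} = -38 + \left(\frac{3}{2} - 2 + 1\right) = -38 + \frac{1}{2} = - \frac{75}{2} \approx -37.5$)
$\left(k + \left(\frac{b}{37} + \frac{11}{c}\right)\right)^{2} = \left(- \frac{75}{2} + \left(- \frac{33}{37} + \frac{11}{-27}\right)\right)^{2} = \left(- \frac{75}{2} + \left(\left(-33\right) \frac{1}{37} + 11 \left(- \frac{1}{27}\right)\right)\right)^{2} = \left(- \frac{75}{2} - \frac{1298}{999}\right)^{2} = \left(- \frac{77521}{1998}\right)^{2} = \frac{6009505441}{3992004}$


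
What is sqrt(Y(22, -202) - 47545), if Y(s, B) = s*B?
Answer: 7*I*sqrt(1061) ≈ 228.01*I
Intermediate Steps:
Y(s, B) = B*s
sqrt(Y(22, -202) - 47545) = sqrt(-202*22 - 47545) = sqrt(-4444 - 47545) = sqrt(-51989) = 7*I*sqrt(1061)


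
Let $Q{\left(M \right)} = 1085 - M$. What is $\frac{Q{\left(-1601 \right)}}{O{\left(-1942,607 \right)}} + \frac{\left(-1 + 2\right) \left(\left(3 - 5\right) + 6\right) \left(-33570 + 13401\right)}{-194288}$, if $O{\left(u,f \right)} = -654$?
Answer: $- \frac{58636933}{15883044} \approx -3.6918$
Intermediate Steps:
$\frac{Q{\left(-1601 \right)}}{O{\left(-1942,607 \right)}} + \frac{\left(-1 + 2\right) \left(\left(3 - 5\right) + 6\right) \left(-33570 + 13401\right)}{-194288} = \frac{1085 - -1601}{-654} + \frac{\left(-1 + 2\right) \left(\left(3 - 5\right) + 6\right) \left(-33570 + 13401\right)}{-194288} = \left(1085 + 1601\right) \left(- \frac{1}{654}\right) + 1 \left(-2 + 6\right) \left(-20169\right) \left(- \frac{1}{194288}\right) = 2686 \left(- \frac{1}{654}\right) + 1 \cdot 4 \left(-20169\right) \left(- \frac{1}{194288}\right) = - \frac{1343}{327} + 4 \left(-20169\right) \left(- \frac{1}{194288}\right) = - \frac{1343}{327} - - \frac{20169}{48572} = - \frac{1343}{327} + \frac{20169}{48572} = - \frac{58636933}{15883044}$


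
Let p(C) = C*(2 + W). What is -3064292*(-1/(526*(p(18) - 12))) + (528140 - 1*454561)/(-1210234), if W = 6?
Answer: 21042054700/477437313 ≈ 44.073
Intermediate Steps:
p(C) = 8*C (p(C) = C*(2 + 6) = C*8 = 8*C)
-3064292*(-1/(526*(p(18) - 12))) + (528140 - 1*454561)/(-1210234) = -3064292*(-1/(526*(8*18 - 12))) + (528140 - 1*454561)/(-1210234) = -3064292*(-1/(526*(144 - 12))) + (528140 - 454561)*(-1/1210234) = -3064292/(132*(-526)) + 73579*(-1/1210234) = -3064292/(-69432) - 73579/1210234 = -3064292*(-1/69432) - 73579/1210234 = 69643/1578 - 73579/1210234 = 21042054700/477437313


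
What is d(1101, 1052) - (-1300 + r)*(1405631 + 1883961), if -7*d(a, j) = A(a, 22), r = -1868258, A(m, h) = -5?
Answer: 43050581282357/7 ≈ 6.1501e+12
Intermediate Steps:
d(a, j) = 5/7 (d(a, j) = -⅐*(-5) = 5/7)
d(1101, 1052) - (-1300 + r)*(1405631 + 1883961) = 5/7 - (-1300 - 1868258)*(1405631 + 1883961) = 5/7 - (-1869558)*3289592 = 5/7 - 1*(-6150083040336) = 5/7 + 6150083040336 = 43050581282357/7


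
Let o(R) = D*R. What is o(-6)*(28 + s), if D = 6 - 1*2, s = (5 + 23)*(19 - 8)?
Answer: -8064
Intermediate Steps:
s = 308 (s = 28*11 = 308)
D = 4 (D = 6 - 2 = 4)
o(R) = 4*R
o(-6)*(28 + s) = (4*(-6))*(28 + 308) = -24*336 = -8064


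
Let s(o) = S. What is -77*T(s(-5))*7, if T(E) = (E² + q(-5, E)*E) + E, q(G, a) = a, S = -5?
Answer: -24255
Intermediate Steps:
s(o) = -5
T(E) = E + 2*E² (T(E) = (E² + E*E) + E = (E² + E²) + E = 2*E² + E = E + 2*E²)
-77*T(s(-5))*7 = -(-385)*(1 + 2*(-5))*7 = -(-385)*(1 - 10)*7 = -(-385)*(-9)*7 = -77*45*7 = -3465*7 = -24255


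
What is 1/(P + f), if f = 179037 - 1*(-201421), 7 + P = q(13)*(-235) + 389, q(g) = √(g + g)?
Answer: 38084/14503766975 + 47*√26/29007533950 ≈ 2.6341e-6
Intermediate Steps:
q(g) = √2*√g (q(g) = √(2*g) = √2*√g)
P = 382 - 235*√26 (P = -7 + ((√2*√13)*(-235) + 389) = -7 + (√26*(-235) + 389) = -7 + (-235*√26 + 389) = -7 + (389 - 235*√26) = 382 - 235*√26 ≈ -816.27)
f = 380458 (f = 179037 + 201421 = 380458)
1/(P + f) = 1/((382 - 235*√26) + 380458) = 1/(380840 - 235*√26)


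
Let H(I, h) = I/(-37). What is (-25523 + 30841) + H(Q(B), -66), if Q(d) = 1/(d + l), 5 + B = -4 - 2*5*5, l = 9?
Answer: 9838301/1850 ≈ 5318.0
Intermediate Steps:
B = -59 (B = -5 + (-4 - 2*5*5) = -5 + (-4 - 10*5) = -5 + (-4 - 1*50) = -5 + (-4 - 50) = -5 - 54 = -59)
Q(d) = 1/(9 + d) (Q(d) = 1/(d + 9) = 1/(9 + d))
H(I, h) = -I/37 (H(I, h) = I*(-1/37) = -I/37)
(-25523 + 30841) + H(Q(B), -66) = (-25523 + 30841) - 1/(37*(9 - 59)) = 5318 - 1/37/(-50) = 5318 - 1/37*(-1/50) = 5318 + 1/1850 = 9838301/1850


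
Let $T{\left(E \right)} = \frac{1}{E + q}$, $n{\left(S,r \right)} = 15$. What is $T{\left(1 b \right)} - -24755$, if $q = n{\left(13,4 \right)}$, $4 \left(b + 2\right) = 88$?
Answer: $\frac{866426}{35} \approx 24755.0$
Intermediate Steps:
$b = 20$ ($b = -2 + \frac{1}{4} \cdot 88 = -2 + 22 = 20$)
$q = 15$
$T{\left(E \right)} = \frac{1}{15 + E}$ ($T{\left(E \right)} = \frac{1}{E + 15} = \frac{1}{15 + E}$)
$T{\left(1 b \right)} - -24755 = \frac{1}{15 + 1 \cdot 20} - -24755 = \frac{1}{15 + 20} + 24755 = \frac{1}{35} + 24755 = \frac{866426}{35}$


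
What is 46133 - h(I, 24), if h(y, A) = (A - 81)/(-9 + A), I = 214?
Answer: 230684/5 ≈ 46137.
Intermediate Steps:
h(y, A) = (-81 + A)/(-9 + A)
46133 - h(I, 24) = 46133 - (-81 + 24)/(-9 + 24) = 46133 - (-57)/15 = 46133 - 1*(-19/5) = 46133 + 19/5 = 230684/5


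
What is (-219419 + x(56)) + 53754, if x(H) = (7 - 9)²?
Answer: -165661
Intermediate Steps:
x(H) = 4 (x(H) = (-2)² = 4)
(-219419 + x(56)) + 53754 = (-219419 + 4) + 53754 = -219415 + 53754 = -165661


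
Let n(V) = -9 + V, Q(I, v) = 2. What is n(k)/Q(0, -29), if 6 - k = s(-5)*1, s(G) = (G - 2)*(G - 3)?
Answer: -59/2 ≈ -29.500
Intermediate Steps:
s(G) = (-3 + G)*(-2 + G) (s(G) = (-2 + G)*(-3 + G) = (-3 + G)*(-2 + G))
k = -50 (k = 6 - (6 + (-5)**2 - 5*(-5)) = 6 - (6 + 25 + 25) = 6 - 56 = -50)
n(k)/Q(0, -29) = (-9 - 50)/2 = -59*1/2 = -59/2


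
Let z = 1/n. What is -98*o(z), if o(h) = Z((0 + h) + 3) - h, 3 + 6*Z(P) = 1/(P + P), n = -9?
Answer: 16513/468 ≈ 35.284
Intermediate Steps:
z = -⅑ (z = 1/(-9) = -⅑ ≈ -0.11111)
Z(P) = -½ + 1/(12*P) (Z(P) = -½ + 1/(6*(P + P)) = -½ + 1/(6*((2*P))) = -½ + (1/(2*P))/6 = -½ + 1/(12*P))
o(h) = -h + (-17 - 6*h)/(12*(3 + h)) (o(h) = (1 - 6*((0 + h) + 3))/(12*((0 + h) + 3)) - h = (1 - 6*(h + 3))/(12*(h + 3)) - h = (1 - 6*(3 + h))/(12*(3 + h)) - h = (1 + (-18 - 6*h))/(12*(3 + h)) - h = (-17 - 6*h)/(12*(3 + h)) - h = -h + (-17 - 6*h)/(12*(3 + h)))
-98*o(z) = -49*(-17 - 42*(-⅑) - 12*(-⅑)²)/(6*(3 - ⅑)) = -49*(-17 + 14/3 - 12*1/81)/(6*26/9) = -49*9*(-17 + 14/3 - 4/27)/(6*26) = -49*9*(-337)/(6*26*27) = -98*(-337/936) = 16513/468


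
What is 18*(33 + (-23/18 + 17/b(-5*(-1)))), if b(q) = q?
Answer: 3161/5 ≈ 632.20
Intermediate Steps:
18*(33 + (-23/18 + 17/b(-5*(-1)))) = 18*(33 + (-23/18 + 17/((-5*(-1))))) = 18*(33 + (-23*1/18 + 17/5)) = 18*(33 + (-23/18 + 17*(⅕))) = 18*(33 + (-23/18 + 17/5)) = 18*(33 + 191/90) = 18*(3161/90) = 3161/5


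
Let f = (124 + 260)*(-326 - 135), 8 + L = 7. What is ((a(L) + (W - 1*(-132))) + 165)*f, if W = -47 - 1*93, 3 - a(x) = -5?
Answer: -29208960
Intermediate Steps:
L = -1 (L = -8 + 7 = -1)
f = -177024 (f = 384*(-461) = -177024)
a(x) = 8 (a(x) = 3 - 1*(-5) = 3 + 5 = 8)
W = -140 (W = -47 - 93 = -140)
((a(L) + (W - 1*(-132))) + 165)*f = ((8 + (-140 - 1*(-132))) + 165)*(-177024) = ((8 + (-140 + 132)) + 165)*(-177024) = ((8 - 8) + 165)*(-177024) = (0 + 165)*(-177024) = 165*(-177024) = -29208960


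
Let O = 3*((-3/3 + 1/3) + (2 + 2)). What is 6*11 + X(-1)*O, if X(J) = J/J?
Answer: 76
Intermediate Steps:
X(J) = 1
O = 10 (O = 3*((-3*1/3 + 1*(1/3)) + 4) = 3*((-1 + 1/3) + 4) = 3*(-2/3 + 4) = 3*(10/3) = 10)
6*11 + X(-1)*O = 6*11 + 1*10 = 66 + 10 = 76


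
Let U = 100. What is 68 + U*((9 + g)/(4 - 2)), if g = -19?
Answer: -432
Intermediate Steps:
68 + U*((9 + g)/(4 - 2)) = 68 + 100*((9 - 19)/(4 - 2)) = 68 + 100*(-10/2) = 68 + 100*(-10*½) = 68 + 100*(-5) = 68 - 500 = -432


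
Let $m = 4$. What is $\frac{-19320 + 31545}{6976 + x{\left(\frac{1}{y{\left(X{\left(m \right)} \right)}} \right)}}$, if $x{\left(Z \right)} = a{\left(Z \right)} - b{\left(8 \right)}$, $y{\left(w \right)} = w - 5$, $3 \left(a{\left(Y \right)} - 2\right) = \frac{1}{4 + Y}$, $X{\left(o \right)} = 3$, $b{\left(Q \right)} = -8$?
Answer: $\frac{256725}{146708} \approx 1.7499$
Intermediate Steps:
$a{\left(Y \right)} = 2 + \frac{1}{3 \left(4 + Y\right)}$
$y{\left(w \right)} = -5 + w$ ($y{\left(w \right)} = w - 5 = -5 + w$)
$x{\left(Z \right)} = 8 + \frac{25 + 6 Z}{3 \left(4 + Z\right)}$ ($x{\left(Z \right)} = \frac{25 + 6 Z}{3 \left(4 + Z\right)} - -8 = \frac{25 + 6 Z}{3 \left(4 + Z\right)} + 8 = 8 + \frac{25 + 6 Z}{3 \left(4 + Z\right)}$)
$\frac{-19320 + 31545}{6976 + x{\left(\frac{1}{y{\left(X{\left(m \right)} \right)}} \right)}} = \frac{-19320 + 31545}{6976 + \frac{121 + \frac{30}{-5 + 3}}{3 \left(4 + \frac{1}{-5 + 3}\right)}} = \frac{12225}{6976 + \frac{121 + \frac{30}{-2}}{3 \left(4 + \frac{1}{-2}\right)}} = \frac{12225}{6976 + \frac{121 + 30 \left(- \frac{1}{2}\right)}{3 \left(4 - \frac{1}{2}\right)}} = \frac{12225}{6976 + \frac{121 - 15}{3 \cdot \frac{7}{2}}} = \frac{12225}{6976 + \frac{1}{3} \cdot \frac{2}{7} \cdot 106} = \frac{12225}{6976 + \frac{212}{21}} = \frac{12225}{\frac{146708}{21}} = 12225 \cdot \frac{21}{146708} = \frac{256725}{146708}$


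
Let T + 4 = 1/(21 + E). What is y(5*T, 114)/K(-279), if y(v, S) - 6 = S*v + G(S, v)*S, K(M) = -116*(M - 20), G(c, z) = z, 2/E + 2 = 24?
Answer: -260997/2011672 ≈ -0.12974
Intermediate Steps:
E = 1/11 (E = 2/(-2 + 24) = 2/22 = 2*(1/22) = 1/11 ≈ 0.090909)
T = -917/232 (T = -4 + 1/(21 + 1/11) = -4 + 1/(232/11) = -4 + 11/232 = -917/232 ≈ -3.9526)
K(M) = 2320 - 116*M (K(M) = -116*(-20 + M) = 2320 - 116*M)
y(v, S) = 6 + 2*S*v (y(v, S) = 6 + (S*v + v*S) = 6 + (S*v + S*v) = 6 + 2*S*v)
y(5*T, 114)/K(-279) = (6 + 2*114*(5*(-917/232)))/(2320 - 116*(-279)) = (6 + 2*114*(-4585/232))/(2320 + 32364) = (6 - 261345/58)/34684 = -260997/58*1/34684 = -260997/2011672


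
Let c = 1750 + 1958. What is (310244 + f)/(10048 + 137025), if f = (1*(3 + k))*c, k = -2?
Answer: 313952/147073 ≈ 2.1347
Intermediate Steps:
c = 3708
f = 3708 (f = (1*(3 - 2))*3708 = (1*1)*3708 = 1*3708 = 3708)
(310244 + f)/(10048 + 137025) = (310244 + 3708)/(10048 + 137025) = 313952/147073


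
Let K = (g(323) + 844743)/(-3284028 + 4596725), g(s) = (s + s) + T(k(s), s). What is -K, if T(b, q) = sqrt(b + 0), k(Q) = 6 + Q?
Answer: -845389/1312697 - sqrt(329)/1312697 ≈ -0.64402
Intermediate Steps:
T(b, q) = sqrt(b)
g(s) = sqrt(6 + s) + 2*s (g(s) = (s + s) + sqrt(6 + s) = 2*s + sqrt(6 + s) = sqrt(6 + s) + 2*s)
K = 845389/1312697 + sqrt(329)/1312697 (K = ((sqrt(6 + 323) + 2*323) + 844743)/(-3284028 + 4596725) = ((sqrt(329) + 646) + 844743)/1312697 = ((646 + sqrt(329)) + 844743)*(1/1312697) = (845389 + sqrt(329))*(1/1312697) = 845389/1312697 + sqrt(329)/1312697 ≈ 0.64402)
-K = -(845389/1312697 + sqrt(329)/1312697) = -845389/1312697 - sqrt(329)/1312697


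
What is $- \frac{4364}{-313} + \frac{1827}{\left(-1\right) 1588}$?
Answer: $\frac{6358181}{497044} \approx 12.792$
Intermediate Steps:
$- \frac{4364}{-313} + \frac{1827}{\left(-1\right) 1588} = \left(-4364\right) \left(- \frac{1}{313}\right) + \frac{1827}{-1588} = \frac{4364}{313} + 1827 \left(- \frac{1}{1588}\right) = \frac{4364}{313} - \frac{1827}{1588} = \frac{6358181}{497044}$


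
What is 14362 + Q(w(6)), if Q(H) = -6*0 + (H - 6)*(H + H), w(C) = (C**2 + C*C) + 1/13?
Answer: 4036944/169 ≈ 23887.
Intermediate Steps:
w(C) = 1/13 + 2*C**2 (w(C) = (C**2 + C**2) + 1/13 = 2*C**2 + 1/13 = 1/13 + 2*C**2)
Q(H) = 2*H*(-6 + H) (Q(H) = 0 + (-6 + H)*(2*H) = 0 + 2*H*(-6 + H) = 2*H*(-6 + H))
14362 + Q(w(6)) = 14362 + 2*(1/13 + 2*6**2)*(-6 + (1/13 + 2*6**2)) = 14362 + 2*(1/13 + 2*36)*(-6 + (1/13 + 2*36)) = 14362 + 2*(1/13 + 72)*(-6 + (1/13 + 72)) = 14362 + 2*(937/13)*(-6 + 937/13) = 14362 + 2*(937/13)*(859/13) = 14362 + 1609766/169 = 4036944/169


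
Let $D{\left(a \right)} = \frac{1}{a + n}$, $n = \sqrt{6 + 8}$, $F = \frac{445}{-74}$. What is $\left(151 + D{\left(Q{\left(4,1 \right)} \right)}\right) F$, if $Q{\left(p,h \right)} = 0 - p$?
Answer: $- \frac{66305}{74} + \frac{445 \sqrt{14}}{148} \approx -884.76$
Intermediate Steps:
$Q{\left(p,h \right)} = - p$
$F = - \frac{445}{74}$ ($F = 445 \left(- \frac{1}{74}\right) = - \frac{445}{74} \approx -6.0135$)
$n = \sqrt{14} \approx 3.7417$
$D{\left(a \right)} = \frac{1}{a + \sqrt{14}}$
$\left(151 + D{\left(Q{\left(4,1 \right)} \right)}\right) F = \left(151 + \frac{1}{\left(-1\right) 4 + \sqrt{14}}\right) \left(- \frac{445}{74}\right) = \left(151 + \frac{1}{-4 + \sqrt{14}}\right) \left(- \frac{445}{74}\right) = - \frac{67195}{74} - \frac{445}{74 \left(-4 + \sqrt{14}\right)}$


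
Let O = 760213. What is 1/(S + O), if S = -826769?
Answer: -1/66556 ≈ -1.5025e-5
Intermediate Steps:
1/(S + O) = 1/(-826769 + 760213) = 1/(-66556) = -1/66556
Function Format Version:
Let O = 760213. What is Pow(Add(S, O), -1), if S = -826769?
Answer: Rational(-1, 66556) ≈ -1.5025e-5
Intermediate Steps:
Pow(Add(S, O), -1) = Pow(Add(-826769, 760213), -1) = Pow(-66556, -1) = Rational(-1, 66556)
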